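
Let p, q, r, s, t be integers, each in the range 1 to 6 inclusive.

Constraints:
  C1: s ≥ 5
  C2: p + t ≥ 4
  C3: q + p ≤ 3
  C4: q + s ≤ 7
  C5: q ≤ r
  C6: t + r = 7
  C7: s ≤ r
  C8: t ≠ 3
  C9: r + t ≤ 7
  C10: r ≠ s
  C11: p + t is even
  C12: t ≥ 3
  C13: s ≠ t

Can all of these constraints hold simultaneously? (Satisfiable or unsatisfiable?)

Unsatisfiable

From constraint 12: t ≥ 3. From constraints 1 and 7: r ≥ s ≥ 5. Hence t + r ≥ 8. But constraint 6 requires t + r = 7, and 7 < 8. Contradiction.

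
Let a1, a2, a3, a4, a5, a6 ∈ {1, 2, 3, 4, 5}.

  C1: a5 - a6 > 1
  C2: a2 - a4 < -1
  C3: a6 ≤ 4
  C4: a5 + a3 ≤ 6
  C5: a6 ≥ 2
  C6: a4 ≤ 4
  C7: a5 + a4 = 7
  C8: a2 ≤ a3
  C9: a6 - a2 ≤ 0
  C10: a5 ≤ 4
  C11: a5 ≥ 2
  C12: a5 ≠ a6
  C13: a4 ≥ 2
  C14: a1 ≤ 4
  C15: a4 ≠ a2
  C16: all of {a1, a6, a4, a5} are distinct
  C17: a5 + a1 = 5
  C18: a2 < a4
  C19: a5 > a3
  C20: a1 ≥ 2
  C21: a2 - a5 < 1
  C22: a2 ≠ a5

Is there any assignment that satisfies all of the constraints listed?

Constraints 3, 5, 6, 10, 11, 13, 14, and 20 confine each of a1, a6, a4, a5 to the 3 values {2, …, 4}.
Constraint 16 requires all 4 of them to be distinct, but only 3 values are available — impossible by the pigeonhole principle.

Unsatisfiable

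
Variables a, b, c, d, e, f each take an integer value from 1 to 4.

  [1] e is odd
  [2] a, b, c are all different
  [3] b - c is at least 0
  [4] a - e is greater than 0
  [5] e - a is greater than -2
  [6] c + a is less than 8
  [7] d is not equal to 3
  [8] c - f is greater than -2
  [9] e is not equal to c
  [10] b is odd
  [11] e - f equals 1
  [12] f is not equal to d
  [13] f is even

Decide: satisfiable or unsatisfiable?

One satisfying assignment is a = 4, b = 3, c = 1, d = 1, e = 3, f = 2.
For the less obvious constraints — constraint 3: b - c = 2; constraint 4: a - e = 1 — and the others hold by inspection.

Satisfiable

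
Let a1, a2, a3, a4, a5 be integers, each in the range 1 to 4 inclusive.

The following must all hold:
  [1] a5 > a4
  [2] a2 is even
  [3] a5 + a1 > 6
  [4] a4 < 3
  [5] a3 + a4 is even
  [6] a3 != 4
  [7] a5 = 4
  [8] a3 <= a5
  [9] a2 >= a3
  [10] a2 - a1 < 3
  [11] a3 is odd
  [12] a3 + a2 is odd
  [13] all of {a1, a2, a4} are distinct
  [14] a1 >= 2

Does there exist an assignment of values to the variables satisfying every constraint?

Satisfiable

Setting (a1, a2, a3, a4, a5) = (3, 4, 1, 1, 4) satisfies everything: constraint 3: a5 + a1 = 7; constraint 10: a2 - a1 = 1; constraint 13: values 3, 4, 1 are distinct, and the others follow.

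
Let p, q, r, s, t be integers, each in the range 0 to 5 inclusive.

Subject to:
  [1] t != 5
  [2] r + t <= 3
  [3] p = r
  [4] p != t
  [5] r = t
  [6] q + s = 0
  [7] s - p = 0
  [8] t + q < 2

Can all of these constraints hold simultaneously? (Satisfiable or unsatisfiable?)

From constraints 3 and 5, p = r = t, so p = t. But constraint 4 says p ≠ t. Contradiction.

Unsatisfiable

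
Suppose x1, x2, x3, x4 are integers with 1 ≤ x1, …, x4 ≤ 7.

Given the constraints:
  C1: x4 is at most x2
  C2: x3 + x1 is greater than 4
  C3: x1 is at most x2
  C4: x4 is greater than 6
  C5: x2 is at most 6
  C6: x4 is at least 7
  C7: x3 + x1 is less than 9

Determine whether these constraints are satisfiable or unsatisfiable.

Unsatisfiable

From constraint 6: x4 ≥ 7. From constraints 1 and 5: x4 ≤ x2 and x2 ≤ 6, so x4 ≤ 6. But 6 < 7, so no value of x4 works.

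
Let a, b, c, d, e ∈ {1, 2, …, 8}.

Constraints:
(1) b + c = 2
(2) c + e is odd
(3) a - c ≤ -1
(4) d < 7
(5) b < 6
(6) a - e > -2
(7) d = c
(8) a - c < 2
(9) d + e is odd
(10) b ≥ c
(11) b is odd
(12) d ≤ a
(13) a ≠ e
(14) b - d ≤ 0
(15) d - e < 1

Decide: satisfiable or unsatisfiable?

Constraints 3, 10, 12, and 14 give a < c, c ≤ b, b ≤ d, d ≤ a. Chaining: a < c ≤ b ≤ d ≤ a, which forces a < a — impossible.

Unsatisfiable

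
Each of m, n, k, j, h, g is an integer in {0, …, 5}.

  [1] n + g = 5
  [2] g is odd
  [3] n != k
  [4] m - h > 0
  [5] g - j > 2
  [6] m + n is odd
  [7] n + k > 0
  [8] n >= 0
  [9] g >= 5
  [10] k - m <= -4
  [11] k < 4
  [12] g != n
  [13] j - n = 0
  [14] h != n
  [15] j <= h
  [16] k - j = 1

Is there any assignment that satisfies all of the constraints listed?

Satisfiable

Setting (m, n, k, j, h, g) = (5, 0, 1, 0, 2, 5) satisfies everything: constraint 1: n + g = 5; constraint 4: m - h = 3, and the others follow.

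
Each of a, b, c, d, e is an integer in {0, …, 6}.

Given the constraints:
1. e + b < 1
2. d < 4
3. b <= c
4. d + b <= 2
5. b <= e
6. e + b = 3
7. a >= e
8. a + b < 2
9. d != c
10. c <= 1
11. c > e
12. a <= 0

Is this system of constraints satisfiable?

From constraints 7 and 12: e ≤ a ≤ 0. From constraints 3 and 10: b ≤ c ≤ 1. Hence e + b ≤ 1. But constraint 6 requires e + b = 3, and 3 > 1. Contradiction.

Unsatisfiable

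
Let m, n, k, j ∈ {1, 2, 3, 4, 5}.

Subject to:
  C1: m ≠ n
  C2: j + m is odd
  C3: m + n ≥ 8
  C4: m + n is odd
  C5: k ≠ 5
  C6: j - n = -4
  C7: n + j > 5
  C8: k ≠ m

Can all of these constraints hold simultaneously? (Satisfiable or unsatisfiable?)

Satisfiable

Setting (m, n, k, j) = (4, 5, 3, 1) satisfies everything: constraint 3: m + n = 9; constraint 6: j - n = -4; constraint 7: n + j = 6, and the others follow.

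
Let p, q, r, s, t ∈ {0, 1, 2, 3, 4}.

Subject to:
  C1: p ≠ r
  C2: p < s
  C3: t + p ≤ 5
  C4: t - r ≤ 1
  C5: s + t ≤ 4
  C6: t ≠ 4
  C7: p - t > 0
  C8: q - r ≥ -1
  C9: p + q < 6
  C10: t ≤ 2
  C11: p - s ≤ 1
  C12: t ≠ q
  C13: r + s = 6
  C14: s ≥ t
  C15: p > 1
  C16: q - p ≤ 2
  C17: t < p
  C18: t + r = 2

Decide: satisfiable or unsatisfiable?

Satisfiable

The assignment p = 3, q = 2, r = 2, s = 4, t = 0 works:
  constraint 3 holds since t + p = 3.
  constraint 4 holds since t - r = -2.
  constraint 5 holds since s + t = 4.
The rest check out directly.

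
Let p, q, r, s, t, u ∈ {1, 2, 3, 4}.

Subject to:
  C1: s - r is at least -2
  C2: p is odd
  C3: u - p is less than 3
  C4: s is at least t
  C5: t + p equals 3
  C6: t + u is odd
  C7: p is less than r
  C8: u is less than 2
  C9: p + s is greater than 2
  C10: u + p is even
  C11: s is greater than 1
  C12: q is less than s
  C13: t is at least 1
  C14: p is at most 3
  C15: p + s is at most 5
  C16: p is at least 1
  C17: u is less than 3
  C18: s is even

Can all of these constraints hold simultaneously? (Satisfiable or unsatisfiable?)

Setting (p, q, r, s, t, u) = (1, 2, 3, 4, 2, 1) satisfies everything: constraint 1: s - r = 1; constraint 3: u - p = 0; constraint 5: t + p = 3, and the others follow.

Satisfiable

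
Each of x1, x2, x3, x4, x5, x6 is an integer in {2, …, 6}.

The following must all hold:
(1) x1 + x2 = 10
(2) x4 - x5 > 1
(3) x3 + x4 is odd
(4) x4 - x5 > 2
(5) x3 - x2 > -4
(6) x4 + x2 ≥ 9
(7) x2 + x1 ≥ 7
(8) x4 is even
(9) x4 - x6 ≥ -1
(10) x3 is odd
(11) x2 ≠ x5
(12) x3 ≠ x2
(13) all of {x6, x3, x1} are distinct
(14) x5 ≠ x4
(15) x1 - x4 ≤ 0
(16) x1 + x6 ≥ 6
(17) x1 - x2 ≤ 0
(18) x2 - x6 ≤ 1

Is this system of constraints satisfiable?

One satisfying assignment is x1 = 5, x2 = 5, x3 = 3, x4 = 6, x5 = 2, x6 = 4.
For the less obvious constraints — constraint 1: x1 + x2 = 10; constraint 2: x4 - x5 = 4; constraint 4: x4 - x5 = 4 — and the others hold by inspection.

Satisfiable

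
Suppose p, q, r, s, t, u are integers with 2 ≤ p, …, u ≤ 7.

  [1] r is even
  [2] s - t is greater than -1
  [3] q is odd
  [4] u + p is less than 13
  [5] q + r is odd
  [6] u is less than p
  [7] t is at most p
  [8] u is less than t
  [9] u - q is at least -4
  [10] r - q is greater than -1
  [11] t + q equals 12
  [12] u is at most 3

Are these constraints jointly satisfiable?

One satisfying assignment is p = 7, q = 5, r = 6, s = 7, t = 7, u = 3.
For the less obvious constraints — constraint 2: s - t = 0; constraint 4: u + p = 10; constraint 9: u - q = -2 — and the others hold by inspection.

Satisfiable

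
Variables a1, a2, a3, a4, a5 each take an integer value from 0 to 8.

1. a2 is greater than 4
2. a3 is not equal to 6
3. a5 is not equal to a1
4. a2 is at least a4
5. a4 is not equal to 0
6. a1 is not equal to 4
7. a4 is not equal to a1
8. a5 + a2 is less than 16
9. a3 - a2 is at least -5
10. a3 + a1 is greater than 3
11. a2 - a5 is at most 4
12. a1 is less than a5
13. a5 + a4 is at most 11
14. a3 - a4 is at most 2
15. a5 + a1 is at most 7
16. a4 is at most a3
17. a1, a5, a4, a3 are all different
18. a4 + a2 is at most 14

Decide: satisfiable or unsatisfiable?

One satisfying assignment is a1 = 0, a2 = 8, a3 = 4, a4 = 3, a5 = 5.
For the less obvious constraints — constraint 8: a5 + a2 = 13; constraint 9: a3 - a2 = -4 — and the others hold by inspection.

Satisfiable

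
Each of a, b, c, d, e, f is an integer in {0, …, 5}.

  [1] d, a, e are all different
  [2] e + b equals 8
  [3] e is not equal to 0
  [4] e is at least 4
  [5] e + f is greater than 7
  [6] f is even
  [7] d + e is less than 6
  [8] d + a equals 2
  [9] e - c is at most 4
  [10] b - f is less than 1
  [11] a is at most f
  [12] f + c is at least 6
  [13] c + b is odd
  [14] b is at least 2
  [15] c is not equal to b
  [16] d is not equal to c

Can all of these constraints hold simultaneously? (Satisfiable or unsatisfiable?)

Satisfiable

The assignment a = 2, b = 3, c = 2, d = 0, e = 5, f = 4 works:
  constraint 2 holds since e + b = 8.
  constraint 5 holds since e + f = 9.
The rest check out directly.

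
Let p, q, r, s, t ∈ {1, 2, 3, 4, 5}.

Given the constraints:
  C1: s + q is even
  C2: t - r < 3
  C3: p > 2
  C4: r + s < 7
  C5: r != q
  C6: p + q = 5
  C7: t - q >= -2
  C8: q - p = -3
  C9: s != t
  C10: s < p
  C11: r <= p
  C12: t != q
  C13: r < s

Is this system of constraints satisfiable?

Satisfiable

Try p = 4, q = 1, r = 2, s = 3, t = 2.
Check constraint 2: t - r = 0; constraint 4: r + s = 5. The remaining constraints are straightforward to verify.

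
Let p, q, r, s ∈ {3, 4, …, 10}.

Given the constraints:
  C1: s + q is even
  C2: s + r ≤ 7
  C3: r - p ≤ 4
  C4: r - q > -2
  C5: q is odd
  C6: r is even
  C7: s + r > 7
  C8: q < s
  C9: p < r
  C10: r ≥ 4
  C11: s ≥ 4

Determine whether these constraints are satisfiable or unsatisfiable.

Unsatisfiable

From constraint 11: s ≥ 4. From constraint 10: r ≥ 4. Hence s + r ≥ 8. But constraint 2 requires s + r ≤ 7, and 7 < 8. Contradiction.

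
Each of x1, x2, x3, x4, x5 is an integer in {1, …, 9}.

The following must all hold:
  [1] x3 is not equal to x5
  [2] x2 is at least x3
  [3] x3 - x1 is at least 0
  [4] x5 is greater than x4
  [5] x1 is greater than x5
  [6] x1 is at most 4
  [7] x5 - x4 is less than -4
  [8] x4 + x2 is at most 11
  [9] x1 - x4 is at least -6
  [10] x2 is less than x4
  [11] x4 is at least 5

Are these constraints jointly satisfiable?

Unsatisfiable

Constraints 2, 3, 4, 5, and 10 give x5 < x1, x1 ≤ x3, x3 ≤ x2, x2 < x4, x4 < x5. Chaining: x5 < x1 ≤ x3 ≤ x2 < x4 < x5, which forces x5 < x5 — impossible.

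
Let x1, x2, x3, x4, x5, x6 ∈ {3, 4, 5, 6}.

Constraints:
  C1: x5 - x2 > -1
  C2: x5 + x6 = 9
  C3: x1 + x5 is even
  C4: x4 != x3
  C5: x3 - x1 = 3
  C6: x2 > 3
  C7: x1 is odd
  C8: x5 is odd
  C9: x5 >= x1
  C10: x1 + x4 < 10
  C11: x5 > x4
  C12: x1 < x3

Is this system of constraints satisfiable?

The assignment x1 = 3, x2 = 4, x3 = 6, x4 = 4, x5 = 5, x6 = 4 works:
  constraint 1 holds since x5 - x2 = 1.
  constraint 2 holds since x5 + x6 = 9.
  constraint 5 holds since x3 - x1 = 3.
The rest check out directly.

Satisfiable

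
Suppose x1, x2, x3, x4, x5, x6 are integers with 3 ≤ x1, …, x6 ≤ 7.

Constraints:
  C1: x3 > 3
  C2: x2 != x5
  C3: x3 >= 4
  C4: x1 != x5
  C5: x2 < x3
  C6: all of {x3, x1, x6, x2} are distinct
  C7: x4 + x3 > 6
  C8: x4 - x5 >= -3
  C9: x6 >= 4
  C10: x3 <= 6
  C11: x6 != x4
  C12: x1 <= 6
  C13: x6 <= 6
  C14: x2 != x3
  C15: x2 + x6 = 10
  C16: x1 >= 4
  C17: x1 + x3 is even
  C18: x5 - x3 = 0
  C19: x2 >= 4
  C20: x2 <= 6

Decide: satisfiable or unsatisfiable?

Constraints 3, 9, 10, 12, 13, 16, 19, and 20 confine each of x3, x1, x6, x2 to the 3 values {4, …, 6}.
Constraint 6 requires all 4 of them to be distinct, but only 3 values are available — impossible by the pigeonhole principle.

Unsatisfiable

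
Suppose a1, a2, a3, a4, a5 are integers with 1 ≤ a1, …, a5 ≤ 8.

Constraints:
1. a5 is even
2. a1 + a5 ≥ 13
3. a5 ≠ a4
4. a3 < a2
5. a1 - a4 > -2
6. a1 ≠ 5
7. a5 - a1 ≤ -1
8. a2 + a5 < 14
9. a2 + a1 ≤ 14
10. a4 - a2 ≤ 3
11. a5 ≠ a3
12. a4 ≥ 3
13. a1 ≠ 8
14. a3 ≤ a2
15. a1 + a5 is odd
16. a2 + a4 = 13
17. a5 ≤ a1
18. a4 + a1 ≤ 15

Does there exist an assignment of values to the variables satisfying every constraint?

Satisfiable

One satisfying assignment is a1 = 7, a2 = 5, a3 = 1, a4 = 8, a5 = 6.
For the less obvious constraints — constraint 2: a1 + a5 = 13; constraint 5: a1 - a4 = -1 — and the others hold by inspection.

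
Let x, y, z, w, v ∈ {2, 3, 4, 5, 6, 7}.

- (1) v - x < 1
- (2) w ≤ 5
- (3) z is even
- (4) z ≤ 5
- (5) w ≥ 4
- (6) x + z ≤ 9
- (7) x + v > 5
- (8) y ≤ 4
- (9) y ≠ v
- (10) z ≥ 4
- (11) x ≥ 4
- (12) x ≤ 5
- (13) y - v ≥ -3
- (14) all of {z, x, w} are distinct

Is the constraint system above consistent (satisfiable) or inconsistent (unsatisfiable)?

Unsatisfiable

Constraints 2, 4, 5, 10, 11, and 12 confine each of z, x, w to the 2 values {4, 5}.
Constraint 14 requires all 3 of them to be distinct, but only 2 values are available — impossible by the pigeonhole principle.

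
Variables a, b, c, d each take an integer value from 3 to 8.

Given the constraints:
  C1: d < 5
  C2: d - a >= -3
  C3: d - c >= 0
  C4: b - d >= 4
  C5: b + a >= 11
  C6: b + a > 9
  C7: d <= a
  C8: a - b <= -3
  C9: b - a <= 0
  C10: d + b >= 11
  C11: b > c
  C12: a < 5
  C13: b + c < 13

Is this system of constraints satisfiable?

Constraints 2, 4, and 9 give b − d ≥ 4, d − a ≥ -3, a − b ≥ 0.
Adding all 3 inequalities: the left sides telescope to 0, and the right sides sum to 4 + (-3) + 0 = 1. So 0 ≥ 1, which is false.

Unsatisfiable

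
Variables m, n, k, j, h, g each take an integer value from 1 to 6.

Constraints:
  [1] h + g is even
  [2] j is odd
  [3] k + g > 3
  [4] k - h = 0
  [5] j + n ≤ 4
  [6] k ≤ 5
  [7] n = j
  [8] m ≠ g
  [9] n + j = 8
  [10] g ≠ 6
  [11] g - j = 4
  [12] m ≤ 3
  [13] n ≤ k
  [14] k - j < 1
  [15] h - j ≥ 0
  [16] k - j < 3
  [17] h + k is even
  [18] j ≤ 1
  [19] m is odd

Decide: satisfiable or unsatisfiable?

Unsatisfiable

From constraints 6 and 13: n ≤ k ≤ 5. From constraint 18: j ≤ 1. Hence n + j ≤ 6. But constraint 9 requires n + j = 8, and 8 > 6. Contradiction.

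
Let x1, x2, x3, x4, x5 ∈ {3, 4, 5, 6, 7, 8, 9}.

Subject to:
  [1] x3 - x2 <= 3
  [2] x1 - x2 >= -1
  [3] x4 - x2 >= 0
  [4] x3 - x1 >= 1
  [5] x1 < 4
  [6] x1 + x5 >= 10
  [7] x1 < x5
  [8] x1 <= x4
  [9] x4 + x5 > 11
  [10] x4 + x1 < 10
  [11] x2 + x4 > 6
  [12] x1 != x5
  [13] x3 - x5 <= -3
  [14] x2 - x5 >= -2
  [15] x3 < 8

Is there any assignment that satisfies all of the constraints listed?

Constraints 2, 4, 13, and 14 give x5 − x3 ≥ 3, x3 − x1 ≥ 1, x1 − x2 ≥ -1, x2 − x5 ≥ -2.
Adding all 4 inequalities: the left sides telescope to 0, and the right sides sum to 3 + 1 + (-1) + (-2) = 1. So 0 ≥ 1, which is false.

Unsatisfiable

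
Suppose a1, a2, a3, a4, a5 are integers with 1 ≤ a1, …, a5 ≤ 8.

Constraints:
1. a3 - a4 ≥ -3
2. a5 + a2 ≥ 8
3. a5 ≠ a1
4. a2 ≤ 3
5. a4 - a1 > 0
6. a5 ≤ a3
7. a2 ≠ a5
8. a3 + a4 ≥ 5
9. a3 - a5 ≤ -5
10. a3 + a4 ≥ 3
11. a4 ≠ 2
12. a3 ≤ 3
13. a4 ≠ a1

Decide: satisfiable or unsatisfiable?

From constraints 6 and 12: a5 ≤ a3 ≤ 3. From constraint 4: a2 ≤ 3. Hence a5 + a2 ≤ 6. But constraint 2 requires a5 + a2 ≥ 8, and 8 > 6. Contradiction.

Unsatisfiable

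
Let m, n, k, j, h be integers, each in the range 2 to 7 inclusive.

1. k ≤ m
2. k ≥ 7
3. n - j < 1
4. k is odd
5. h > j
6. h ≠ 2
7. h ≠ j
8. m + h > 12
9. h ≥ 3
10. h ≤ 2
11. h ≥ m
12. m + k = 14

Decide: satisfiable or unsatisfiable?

Unsatisfiable

From constraints 1 and 2: m ≥ k and k ≥ 7, so m ≥ 7. From constraints 10 and 11: m ≤ h and h ≤ 2, so m ≤ 2. But 2 < 7, so no value of m works.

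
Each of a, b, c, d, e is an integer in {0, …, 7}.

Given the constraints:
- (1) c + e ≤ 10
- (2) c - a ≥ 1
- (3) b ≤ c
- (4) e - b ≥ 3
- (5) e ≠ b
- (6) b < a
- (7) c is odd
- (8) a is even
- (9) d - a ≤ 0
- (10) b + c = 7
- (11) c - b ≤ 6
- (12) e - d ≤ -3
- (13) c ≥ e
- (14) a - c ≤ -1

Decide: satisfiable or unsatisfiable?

Unsatisfiable

Constraints 4, 9, 11, 12, and 14 give b − c ≥ -6, c − a ≥ 1, a − d ≥ 0, d − e ≥ 3, e − b ≥ 3.
Adding all 5 inequalities: the left sides telescope to 0, and the right sides sum to (-6) + 1 + 0 + 3 + 3 = 1. So 0 ≥ 1, which is false.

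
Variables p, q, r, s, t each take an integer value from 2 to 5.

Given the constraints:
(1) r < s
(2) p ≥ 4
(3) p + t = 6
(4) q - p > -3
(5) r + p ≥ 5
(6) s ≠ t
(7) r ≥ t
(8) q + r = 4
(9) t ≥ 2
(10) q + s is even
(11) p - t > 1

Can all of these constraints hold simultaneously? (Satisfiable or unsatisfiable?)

Satisfiable

Take p = 4, q = 2, r = 2, s = 4, t = 2. Then constraint 3: p + t = 6; constraint 4: q - p = -2, and every other listed constraint is also met.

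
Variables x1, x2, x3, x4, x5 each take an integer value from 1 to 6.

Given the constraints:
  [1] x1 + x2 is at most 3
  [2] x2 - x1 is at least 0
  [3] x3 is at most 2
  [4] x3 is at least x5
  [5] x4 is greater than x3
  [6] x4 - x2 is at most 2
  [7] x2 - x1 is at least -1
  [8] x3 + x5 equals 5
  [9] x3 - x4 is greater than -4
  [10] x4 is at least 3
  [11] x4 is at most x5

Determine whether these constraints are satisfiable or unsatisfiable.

From constraints 10 and 11: x5 ≥ x4 and x4 ≥ 3, so x5 ≥ 3. From constraints 3 and 4: x5 ≤ x3 and x3 ≤ 2, so x5 ≤ 2. But 2 < 3, so no value of x5 works.

Unsatisfiable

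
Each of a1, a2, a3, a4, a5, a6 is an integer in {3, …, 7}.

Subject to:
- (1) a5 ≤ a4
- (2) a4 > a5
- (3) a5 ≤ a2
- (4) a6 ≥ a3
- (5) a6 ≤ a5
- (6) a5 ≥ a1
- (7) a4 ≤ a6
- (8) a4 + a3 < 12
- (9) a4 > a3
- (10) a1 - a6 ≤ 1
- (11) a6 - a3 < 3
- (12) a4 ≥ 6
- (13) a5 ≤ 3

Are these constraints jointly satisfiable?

From constraints 7 and 12: a6 ≥ a4 and a4 ≥ 6, so a6 ≥ 6. From constraints 5 and 13: a6 ≤ a5 and a5 ≤ 3, so a6 ≤ 3. But 3 < 6, so no value of a6 works.

Unsatisfiable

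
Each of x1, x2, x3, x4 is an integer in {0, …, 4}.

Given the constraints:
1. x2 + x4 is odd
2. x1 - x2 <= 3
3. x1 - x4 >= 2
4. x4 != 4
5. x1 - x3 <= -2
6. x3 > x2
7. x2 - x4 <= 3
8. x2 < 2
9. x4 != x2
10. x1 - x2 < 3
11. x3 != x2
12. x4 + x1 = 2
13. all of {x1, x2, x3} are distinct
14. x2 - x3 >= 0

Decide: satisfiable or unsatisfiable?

Constraints 3, 5, 7, and 14 give x4 − x2 ≥ -3, x2 − x3 ≥ 0, x3 − x1 ≥ 2, x1 − x4 ≥ 2.
Adding all 4 inequalities: the left sides telescope to 0, and the right sides sum to (-3) + 0 + 2 + 2 = 1. So 0 ≥ 1, which is false.

Unsatisfiable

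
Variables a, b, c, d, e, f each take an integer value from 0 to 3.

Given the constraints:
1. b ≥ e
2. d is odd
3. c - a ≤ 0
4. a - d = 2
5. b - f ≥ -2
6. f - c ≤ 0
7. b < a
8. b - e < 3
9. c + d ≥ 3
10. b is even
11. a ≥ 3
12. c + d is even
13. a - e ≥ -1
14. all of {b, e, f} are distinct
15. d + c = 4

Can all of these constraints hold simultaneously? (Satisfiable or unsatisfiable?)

Try a = 3, b = 2, c = 3, d = 1, e = 1, f = 3.
Check constraint 3: c - a = 0; constraint 4: a - d = 2. The remaining constraints are straightforward to verify.

Satisfiable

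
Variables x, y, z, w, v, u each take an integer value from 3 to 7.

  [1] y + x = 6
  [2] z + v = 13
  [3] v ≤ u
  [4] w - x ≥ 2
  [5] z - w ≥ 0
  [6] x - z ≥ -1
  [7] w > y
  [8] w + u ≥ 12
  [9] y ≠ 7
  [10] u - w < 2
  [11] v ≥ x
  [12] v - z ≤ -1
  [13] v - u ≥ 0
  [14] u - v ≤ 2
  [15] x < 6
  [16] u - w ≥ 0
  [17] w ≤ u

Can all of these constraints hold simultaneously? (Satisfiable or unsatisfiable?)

Unsatisfiable

Constraints 4, 6, 12, 13, and 16 give z − v ≥ 1, v − u ≥ 0, u − w ≥ 0, w − x ≥ 2, x − z ≥ -1.
Adding all 5 inequalities: the left sides telescope to 0, and the right sides sum to 1 + 0 + 0 + 2 + (-1) = 2. So 0 ≥ 2, which is false.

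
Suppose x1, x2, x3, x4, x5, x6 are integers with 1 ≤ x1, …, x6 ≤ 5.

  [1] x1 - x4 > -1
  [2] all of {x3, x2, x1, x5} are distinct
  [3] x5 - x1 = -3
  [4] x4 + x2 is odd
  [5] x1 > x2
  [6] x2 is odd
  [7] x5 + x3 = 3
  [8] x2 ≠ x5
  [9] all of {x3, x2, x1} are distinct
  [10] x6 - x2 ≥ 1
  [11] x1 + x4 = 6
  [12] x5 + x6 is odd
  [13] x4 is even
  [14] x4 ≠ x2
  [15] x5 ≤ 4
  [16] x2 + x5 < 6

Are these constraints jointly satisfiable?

One satisfying assignment is x1 = 4, x2 = 3, x3 = 2, x4 = 2, x5 = 1, x6 = 4.
For the less obvious constraints — constraint 1: x1 - x4 = 2; constraint 3: x5 - x1 = -3 — and the others hold by inspection.

Satisfiable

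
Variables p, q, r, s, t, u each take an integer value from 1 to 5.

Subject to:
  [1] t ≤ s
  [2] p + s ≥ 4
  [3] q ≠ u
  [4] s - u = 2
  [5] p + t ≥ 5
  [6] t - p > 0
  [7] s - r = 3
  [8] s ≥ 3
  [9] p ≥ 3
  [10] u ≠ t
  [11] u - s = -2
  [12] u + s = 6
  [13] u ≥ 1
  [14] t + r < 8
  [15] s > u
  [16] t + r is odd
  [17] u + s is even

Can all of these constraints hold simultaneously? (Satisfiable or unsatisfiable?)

Satisfiable

Try p = 3, q = 5, r = 1, s = 4, t = 4, u = 2.
Check constraint 2: p + s = 7; constraint 4: s - u = 2. The remaining constraints are straightforward to verify.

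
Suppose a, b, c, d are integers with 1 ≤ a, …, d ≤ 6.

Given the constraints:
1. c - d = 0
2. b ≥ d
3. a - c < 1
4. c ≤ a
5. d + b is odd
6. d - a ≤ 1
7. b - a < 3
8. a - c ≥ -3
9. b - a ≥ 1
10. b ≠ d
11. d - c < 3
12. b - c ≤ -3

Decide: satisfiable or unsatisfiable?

Unsatisfiable

Constraints 8, 9, and 12 give b − a ≥ 1, a − c ≥ -3, c − b ≥ 3.
Adding all 3 inequalities: the left sides telescope to 0, and the right sides sum to 1 + (-3) + 3 = 1. So 0 ≥ 1, which is false.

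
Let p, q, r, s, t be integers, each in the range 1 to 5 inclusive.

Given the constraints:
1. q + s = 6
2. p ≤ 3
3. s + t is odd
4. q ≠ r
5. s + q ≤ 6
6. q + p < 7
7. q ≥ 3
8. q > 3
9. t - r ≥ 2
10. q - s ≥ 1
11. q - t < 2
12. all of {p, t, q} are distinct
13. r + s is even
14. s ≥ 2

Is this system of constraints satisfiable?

Setting (p, q, r, s, t) = (2, 4, 2, 2, 5) satisfies everything: constraint 1: q + s = 6; constraint 5: s + q = 6, and the others follow.

Satisfiable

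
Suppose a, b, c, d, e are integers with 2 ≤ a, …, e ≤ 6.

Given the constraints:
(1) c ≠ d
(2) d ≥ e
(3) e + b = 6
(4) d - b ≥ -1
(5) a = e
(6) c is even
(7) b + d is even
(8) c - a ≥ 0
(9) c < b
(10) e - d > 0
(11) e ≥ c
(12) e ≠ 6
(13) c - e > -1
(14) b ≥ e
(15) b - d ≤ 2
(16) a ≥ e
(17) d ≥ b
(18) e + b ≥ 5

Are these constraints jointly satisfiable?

Constraints 8, 9, 10, 16, and 17 give c < b, b ≤ d, d < e, e ≤ a, a ≤ c. Chaining: c < b ≤ d < e ≤ a ≤ c, which forces c < c — impossible.

Unsatisfiable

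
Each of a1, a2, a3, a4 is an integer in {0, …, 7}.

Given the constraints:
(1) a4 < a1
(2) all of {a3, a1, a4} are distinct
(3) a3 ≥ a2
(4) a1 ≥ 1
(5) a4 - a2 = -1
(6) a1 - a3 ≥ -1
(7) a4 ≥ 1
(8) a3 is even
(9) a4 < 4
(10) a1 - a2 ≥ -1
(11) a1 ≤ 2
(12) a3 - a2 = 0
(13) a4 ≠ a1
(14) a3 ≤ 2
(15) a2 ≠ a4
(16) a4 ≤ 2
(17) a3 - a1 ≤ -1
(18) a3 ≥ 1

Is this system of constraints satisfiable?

Unsatisfiable

Constraints 4, 7, 11, 14, 16, and 18 confine each of a3, a1, a4 to the 2 values {1, 2}.
Constraint 2 requires all 3 of them to be distinct, but only 2 values are available — impossible by the pigeonhole principle.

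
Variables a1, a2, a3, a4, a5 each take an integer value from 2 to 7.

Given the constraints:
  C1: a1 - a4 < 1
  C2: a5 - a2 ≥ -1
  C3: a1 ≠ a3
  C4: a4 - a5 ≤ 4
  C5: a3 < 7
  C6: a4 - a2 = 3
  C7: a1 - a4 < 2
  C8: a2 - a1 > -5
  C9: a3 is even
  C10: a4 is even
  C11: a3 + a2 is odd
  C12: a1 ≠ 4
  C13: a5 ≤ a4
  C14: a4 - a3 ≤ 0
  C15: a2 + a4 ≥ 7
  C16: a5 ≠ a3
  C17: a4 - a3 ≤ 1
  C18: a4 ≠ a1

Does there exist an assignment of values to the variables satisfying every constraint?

Setting (a1, a2, a3, a4, a5) = (5, 3, 6, 6, 5) satisfies everything: constraint 1: a1 - a4 = -1; constraint 2: a5 - a2 = 2; constraint 4: a4 - a5 = 1, and the others follow.

Satisfiable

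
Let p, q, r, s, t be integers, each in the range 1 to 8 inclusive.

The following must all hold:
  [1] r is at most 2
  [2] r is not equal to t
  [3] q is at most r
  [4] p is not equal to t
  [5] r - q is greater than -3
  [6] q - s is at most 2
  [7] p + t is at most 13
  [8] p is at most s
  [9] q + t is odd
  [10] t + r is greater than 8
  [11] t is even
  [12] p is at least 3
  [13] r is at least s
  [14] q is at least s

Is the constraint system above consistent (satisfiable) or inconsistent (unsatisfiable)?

Unsatisfiable

From constraints 8 and 12: s ≥ p and p ≥ 3, so s ≥ 3. From constraints 1 and 13: s ≤ r and r ≤ 2, so s ≤ 2. But 2 < 3, so no value of s works.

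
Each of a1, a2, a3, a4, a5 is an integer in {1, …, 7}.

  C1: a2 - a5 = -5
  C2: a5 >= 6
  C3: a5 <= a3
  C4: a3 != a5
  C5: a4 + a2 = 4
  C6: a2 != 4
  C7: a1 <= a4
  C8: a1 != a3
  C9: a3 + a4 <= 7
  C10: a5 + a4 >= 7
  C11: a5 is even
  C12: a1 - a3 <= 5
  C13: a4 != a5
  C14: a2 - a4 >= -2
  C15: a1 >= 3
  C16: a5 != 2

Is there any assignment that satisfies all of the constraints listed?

From constraints 2 and 3: a3 ≥ a5 ≥ 6. From constraints 7 and 15: a4 ≥ a1 ≥ 3. Hence a3 + a4 ≥ 9. But constraint 9 requires a3 + a4 ≤ 7, and 7 < 9. Contradiction.

Unsatisfiable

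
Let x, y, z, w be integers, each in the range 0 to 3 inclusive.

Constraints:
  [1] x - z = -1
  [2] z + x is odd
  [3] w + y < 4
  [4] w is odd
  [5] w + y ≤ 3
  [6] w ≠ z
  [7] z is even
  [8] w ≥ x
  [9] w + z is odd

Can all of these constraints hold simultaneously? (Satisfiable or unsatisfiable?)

Satisfiable

The assignment x = 1, y = 0, z = 2, w = 3 works:
  constraint 1 holds since x - z = -1.
  constraint 3 holds since w + y = 3.
  constraint 5 holds since w + y = 3.
The rest check out directly.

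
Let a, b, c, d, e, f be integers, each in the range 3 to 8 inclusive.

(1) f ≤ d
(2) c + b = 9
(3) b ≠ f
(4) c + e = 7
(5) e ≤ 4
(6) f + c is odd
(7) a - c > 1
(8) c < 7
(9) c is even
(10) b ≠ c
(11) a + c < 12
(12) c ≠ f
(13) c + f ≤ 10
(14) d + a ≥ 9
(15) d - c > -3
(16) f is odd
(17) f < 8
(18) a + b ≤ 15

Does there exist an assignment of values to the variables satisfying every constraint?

Satisfiable

One satisfying assignment is a = 7, b = 5, c = 4, d = 3, e = 3, f = 3.
For the less obvious constraints — constraint 2: c + b = 9; constraint 4: c + e = 7 — and the others hold by inspection.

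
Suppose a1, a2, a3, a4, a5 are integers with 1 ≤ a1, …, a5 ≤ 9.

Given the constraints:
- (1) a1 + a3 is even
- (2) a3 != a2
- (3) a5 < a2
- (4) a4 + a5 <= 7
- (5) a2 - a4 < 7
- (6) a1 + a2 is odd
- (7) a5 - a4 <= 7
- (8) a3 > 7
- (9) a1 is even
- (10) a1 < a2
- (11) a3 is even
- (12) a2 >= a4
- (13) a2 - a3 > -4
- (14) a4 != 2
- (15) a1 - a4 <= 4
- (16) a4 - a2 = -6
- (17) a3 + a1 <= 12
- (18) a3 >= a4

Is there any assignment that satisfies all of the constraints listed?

Satisfiable

Take a1 = 2, a2 = 7, a3 = 8, a4 = 1, a5 = 5. Then constraint 4: a4 + a5 = 6; constraint 5: a2 - a4 = 6, and every other listed constraint is also met.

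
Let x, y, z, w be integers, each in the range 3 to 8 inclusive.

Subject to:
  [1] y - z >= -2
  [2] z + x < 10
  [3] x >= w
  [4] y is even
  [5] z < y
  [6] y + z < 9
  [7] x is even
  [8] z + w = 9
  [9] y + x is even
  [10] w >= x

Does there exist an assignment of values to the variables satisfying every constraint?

Satisfiable

One satisfying assignment is x = 6, y = 4, z = 3, w = 6.
For the less obvious constraints — constraint 1: y - z = 1; constraint 2: z + x = 9 — and the others hold by inspection.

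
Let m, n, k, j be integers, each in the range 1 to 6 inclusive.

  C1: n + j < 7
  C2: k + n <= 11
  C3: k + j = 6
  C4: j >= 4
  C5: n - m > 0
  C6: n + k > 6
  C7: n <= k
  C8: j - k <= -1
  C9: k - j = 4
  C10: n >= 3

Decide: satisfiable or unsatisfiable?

From constraints 7 and 10: k ≥ n ≥ 3. From constraint 4: j ≥ 4. Hence k + j ≥ 7. But constraint 3 requires k + j = 6, and 6 < 7. Contradiction.

Unsatisfiable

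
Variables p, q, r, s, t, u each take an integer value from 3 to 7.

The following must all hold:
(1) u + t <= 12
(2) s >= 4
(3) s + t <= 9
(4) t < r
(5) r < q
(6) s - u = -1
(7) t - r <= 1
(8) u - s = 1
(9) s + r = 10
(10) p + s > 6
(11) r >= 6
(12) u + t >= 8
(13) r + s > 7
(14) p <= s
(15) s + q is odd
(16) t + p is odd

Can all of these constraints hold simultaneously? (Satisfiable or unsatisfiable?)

The assignment p = 4, q = 7, r = 6, s = 4, t = 5, u = 5 works:
  constraint 1 holds since u + t = 10.
  constraint 3 holds since s + t = 9.
The rest check out directly.

Satisfiable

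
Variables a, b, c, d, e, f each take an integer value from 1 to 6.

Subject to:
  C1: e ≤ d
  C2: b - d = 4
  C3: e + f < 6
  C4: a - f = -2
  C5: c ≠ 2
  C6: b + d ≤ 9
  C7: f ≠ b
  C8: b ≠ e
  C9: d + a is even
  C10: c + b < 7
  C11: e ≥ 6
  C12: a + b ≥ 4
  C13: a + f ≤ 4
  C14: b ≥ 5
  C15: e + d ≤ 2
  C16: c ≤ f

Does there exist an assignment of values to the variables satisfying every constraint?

From constraint 14: b ≥ 5. From constraints 1 and 11: d ≥ e ≥ 6. Hence b + d ≥ 11. But constraint 6 requires b + d ≤ 9, and 9 < 11. Contradiction.

Unsatisfiable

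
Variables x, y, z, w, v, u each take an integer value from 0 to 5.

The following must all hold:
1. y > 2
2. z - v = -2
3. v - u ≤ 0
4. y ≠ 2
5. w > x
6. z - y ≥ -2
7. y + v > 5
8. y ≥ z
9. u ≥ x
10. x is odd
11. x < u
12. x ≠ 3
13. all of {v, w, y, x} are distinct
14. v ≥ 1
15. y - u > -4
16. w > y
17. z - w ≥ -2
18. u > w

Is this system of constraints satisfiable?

Satisfiable

One satisfying assignment is x = 1, y = 3, z = 3, w = 4, v = 5, u = 5.
For the less obvious constraints — constraint 2: z - v = -2; constraint 3: v - u = 0; constraint 6: z - y = 0 — and the others hold by inspection.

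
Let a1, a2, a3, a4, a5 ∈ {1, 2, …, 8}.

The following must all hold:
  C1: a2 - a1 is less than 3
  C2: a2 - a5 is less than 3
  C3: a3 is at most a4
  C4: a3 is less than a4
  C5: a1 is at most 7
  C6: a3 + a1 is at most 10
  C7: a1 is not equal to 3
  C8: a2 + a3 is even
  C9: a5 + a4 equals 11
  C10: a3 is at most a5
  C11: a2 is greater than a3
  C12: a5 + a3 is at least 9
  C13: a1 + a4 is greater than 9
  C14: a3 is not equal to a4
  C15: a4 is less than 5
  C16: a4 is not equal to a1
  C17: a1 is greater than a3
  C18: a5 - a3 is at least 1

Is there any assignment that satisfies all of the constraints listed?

Try a1 = 7, a2 = 7, a3 = 3, a4 = 4, a5 = 7.
Check constraint 1: a2 - a1 = 0; constraint 2: a2 - a5 = 0; constraint 6: a3 + a1 = 10. The remaining constraints are straightforward to verify.

Satisfiable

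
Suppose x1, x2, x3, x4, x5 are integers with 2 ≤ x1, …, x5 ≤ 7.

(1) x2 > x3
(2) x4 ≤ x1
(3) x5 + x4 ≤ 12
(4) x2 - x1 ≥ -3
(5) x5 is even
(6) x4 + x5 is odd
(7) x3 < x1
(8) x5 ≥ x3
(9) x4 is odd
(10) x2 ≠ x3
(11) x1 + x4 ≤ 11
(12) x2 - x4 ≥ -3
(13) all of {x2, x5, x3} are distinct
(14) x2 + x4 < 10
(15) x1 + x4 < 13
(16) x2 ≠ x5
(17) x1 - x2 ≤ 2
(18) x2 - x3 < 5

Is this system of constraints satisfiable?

Try x1 = 5, x2 = 4, x3 = 2, x4 = 5, x5 = 6.
Check constraint 3: x5 + x4 = 11; constraint 4: x2 - x1 = -1; constraint 11: x1 + x4 = 10. The remaining constraints are straightforward to verify.

Satisfiable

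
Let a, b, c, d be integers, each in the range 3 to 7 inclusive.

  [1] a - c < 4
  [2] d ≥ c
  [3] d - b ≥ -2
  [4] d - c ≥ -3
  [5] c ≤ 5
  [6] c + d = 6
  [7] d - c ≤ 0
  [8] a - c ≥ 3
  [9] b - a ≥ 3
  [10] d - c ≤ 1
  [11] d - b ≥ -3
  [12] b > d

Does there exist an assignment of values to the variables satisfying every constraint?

Unsatisfiable

Constraints 8, 9, 10, and 11 give d − b ≥ -3, b − a ≥ 3, a − c ≥ 3, c − d ≥ -1.
Adding all 4 inequalities: the left sides telescope to 0, and the right sides sum to (-3) + 3 + 3 + (-1) = 2. So 0 ≥ 2, which is false.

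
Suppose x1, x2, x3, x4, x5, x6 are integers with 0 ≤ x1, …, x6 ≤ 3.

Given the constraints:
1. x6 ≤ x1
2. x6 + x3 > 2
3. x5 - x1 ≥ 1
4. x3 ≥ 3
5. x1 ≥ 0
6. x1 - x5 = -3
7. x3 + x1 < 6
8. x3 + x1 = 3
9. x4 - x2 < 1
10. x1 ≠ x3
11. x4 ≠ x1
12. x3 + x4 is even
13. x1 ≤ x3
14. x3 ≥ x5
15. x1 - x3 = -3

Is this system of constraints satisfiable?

Satisfiable

Try x1 = 0, x2 = 1, x3 = 3, x4 = 1, x5 = 3, x6 = 0.
Check constraint 2: x6 + x3 = 3; constraint 3: x5 - x1 = 3. The remaining constraints are straightforward to verify.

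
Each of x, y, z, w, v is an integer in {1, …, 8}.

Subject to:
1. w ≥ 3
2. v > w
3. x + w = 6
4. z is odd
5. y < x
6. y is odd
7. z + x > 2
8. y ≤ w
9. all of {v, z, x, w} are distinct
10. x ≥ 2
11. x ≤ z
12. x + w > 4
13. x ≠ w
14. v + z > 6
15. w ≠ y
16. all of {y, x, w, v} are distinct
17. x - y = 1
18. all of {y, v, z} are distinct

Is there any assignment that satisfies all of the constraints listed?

Setting (x, y, z, w, v) = (2, 1, 3, 4, 6) satisfies everything: constraint 3: x + w = 6; constraint 7: z + x = 5, and the others follow.

Satisfiable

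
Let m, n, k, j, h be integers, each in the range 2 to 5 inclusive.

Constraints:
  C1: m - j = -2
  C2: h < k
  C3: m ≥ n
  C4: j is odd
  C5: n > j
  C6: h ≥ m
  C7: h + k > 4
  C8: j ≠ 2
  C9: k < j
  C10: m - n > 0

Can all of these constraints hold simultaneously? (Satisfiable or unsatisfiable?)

Constraints 2, 5, 6, 9, and 10 give n < m, m ≤ h, h < k, k < j, j < n. Chaining: n < m ≤ h < k < j < n, which forces n < n — impossible.

Unsatisfiable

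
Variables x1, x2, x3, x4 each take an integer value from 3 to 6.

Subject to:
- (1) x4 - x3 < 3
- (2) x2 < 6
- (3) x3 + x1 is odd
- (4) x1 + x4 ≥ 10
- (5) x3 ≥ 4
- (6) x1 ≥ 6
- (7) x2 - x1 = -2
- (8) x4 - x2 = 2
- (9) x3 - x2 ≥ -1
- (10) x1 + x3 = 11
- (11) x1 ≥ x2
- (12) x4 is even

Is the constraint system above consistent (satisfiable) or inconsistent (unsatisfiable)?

Take x1 = 6, x2 = 4, x3 = 5, x4 = 6. Then constraint 1: x4 - x3 = 1; constraint 4: x1 + x4 = 12; constraint 7: x2 - x1 = -2, and every other listed constraint is also met.

Satisfiable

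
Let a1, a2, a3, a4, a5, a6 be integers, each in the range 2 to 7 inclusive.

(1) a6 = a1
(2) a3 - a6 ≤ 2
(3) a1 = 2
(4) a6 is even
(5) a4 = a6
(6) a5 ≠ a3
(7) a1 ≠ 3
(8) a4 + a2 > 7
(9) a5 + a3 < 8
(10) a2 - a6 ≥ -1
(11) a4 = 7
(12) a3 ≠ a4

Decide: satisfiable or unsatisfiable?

Constraint 11 fixes a4 = 7 and constraint 3 fixes a1 = 2. Constraints 1 and 5 give a4 = a6 = a1, so a4 = a1. But 7 ≠ 2 — contradiction.

Unsatisfiable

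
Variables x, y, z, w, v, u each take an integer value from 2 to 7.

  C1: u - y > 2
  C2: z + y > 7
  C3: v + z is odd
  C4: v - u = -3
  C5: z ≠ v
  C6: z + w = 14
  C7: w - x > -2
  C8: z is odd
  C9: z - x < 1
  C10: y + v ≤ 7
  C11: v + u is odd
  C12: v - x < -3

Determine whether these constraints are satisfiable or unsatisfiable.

The assignment x = 7, y = 2, z = 7, w = 7, v = 2, u = 5 works:
  constraint 1 holds since u - y = 3.
  constraint 2 holds since z + y = 9.
The rest check out directly.

Satisfiable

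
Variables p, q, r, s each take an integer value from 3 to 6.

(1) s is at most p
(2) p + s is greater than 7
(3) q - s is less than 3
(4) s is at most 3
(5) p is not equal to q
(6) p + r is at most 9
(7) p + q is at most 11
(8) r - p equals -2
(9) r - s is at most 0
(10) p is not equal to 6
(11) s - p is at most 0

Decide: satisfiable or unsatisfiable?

Satisfiable

Take p = 5, q = 3, r = 3, s = 3. Then constraint 2: p + s = 8; constraint 3: q - s = 0; constraint 6: p + r = 8, and every other listed constraint is also met.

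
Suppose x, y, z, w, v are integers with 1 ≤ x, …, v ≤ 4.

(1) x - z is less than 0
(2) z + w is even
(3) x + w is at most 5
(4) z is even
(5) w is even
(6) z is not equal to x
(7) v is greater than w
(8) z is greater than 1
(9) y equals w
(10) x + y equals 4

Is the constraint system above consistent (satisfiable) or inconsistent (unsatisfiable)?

The assignment x = 2, y = 2, z = 4, w = 2, v = 4 works:
  constraint 1 holds since x - z = -2.
  constraint 3 holds since x + w = 4.
The rest check out directly.

Satisfiable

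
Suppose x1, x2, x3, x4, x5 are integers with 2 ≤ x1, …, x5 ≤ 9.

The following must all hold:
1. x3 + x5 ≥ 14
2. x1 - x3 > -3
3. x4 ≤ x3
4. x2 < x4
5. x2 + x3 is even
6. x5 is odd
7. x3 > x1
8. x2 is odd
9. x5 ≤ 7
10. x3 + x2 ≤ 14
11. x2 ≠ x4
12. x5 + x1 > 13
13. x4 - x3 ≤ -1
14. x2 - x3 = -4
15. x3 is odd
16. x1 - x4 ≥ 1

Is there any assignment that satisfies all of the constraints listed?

The assignment x1 = 7, x2 = 5, x3 = 9, x4 = 6, x5 = 7 works:
  constraint 1 holds since x3 + x5 = 16.
  constraint 2 holds since x1 - x3 = -2.
The rest check out directly.

Satisfiable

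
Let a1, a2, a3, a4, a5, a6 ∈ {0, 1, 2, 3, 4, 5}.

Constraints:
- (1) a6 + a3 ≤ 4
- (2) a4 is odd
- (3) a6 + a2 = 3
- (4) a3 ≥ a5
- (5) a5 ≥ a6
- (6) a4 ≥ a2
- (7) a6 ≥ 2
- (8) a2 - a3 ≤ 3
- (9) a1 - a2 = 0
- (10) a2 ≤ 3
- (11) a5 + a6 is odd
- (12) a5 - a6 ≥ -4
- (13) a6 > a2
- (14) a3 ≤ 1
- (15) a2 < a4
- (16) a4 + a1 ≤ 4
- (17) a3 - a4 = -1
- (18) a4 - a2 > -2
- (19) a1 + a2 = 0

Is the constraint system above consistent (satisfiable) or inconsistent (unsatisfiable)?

Unsatisfiable

From constraints 5 and 7: a5 ≥ a6 and a6 ≥ 2, so a5 ≥ 2. From constraints 4 and 14: a5 ≤ a3 and a3 ≤ 1, so a5 ≤ 1. But 1 < 2, so no value of a5 works.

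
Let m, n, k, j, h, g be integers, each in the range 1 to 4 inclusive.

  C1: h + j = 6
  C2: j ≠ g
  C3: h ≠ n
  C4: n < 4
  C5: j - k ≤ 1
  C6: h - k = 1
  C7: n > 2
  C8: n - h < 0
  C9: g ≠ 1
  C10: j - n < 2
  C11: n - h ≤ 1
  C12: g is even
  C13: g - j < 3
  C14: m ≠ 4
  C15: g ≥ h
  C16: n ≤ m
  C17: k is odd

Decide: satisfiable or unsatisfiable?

The assignment m = 3, n = 3, k = 3, j = 2, h = 4, g = 4 works:
  constraint 1 holds since h + j = 6.
  constraint 5 holds since j - k = -1.
  constraint 6 holds since h - k = 1.
The rest check out directly.

Satisfiable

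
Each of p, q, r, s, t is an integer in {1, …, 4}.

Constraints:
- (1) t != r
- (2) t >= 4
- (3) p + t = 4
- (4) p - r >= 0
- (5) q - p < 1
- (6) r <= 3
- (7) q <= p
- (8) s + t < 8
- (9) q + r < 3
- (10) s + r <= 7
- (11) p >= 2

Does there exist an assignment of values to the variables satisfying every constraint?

Unsatisfiable

From constraint 11: p ≥ 2. From constraint 2: t ≥ 4. Hence p + t ≥ 6. But constraint 3 requires p + t = 4, and 4 < 6. Contradiction.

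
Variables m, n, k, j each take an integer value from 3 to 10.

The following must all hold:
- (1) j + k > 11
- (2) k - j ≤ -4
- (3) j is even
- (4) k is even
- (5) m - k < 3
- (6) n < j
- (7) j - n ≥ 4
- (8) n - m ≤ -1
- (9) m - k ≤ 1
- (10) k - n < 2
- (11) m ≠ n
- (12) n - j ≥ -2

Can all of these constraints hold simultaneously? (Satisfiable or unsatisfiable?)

Constraints 2, 8, 9, and 12 give n − j ≥ -2, j − k ≥ 4, k − m ≥ -1, m − n ≥ 1.
Adding all 4 inequalities: the left sides telescope to 0, and the right sides sum to (-2) + 4 + (-1) + 1 = 2. So 0 ≥ 2, which is false.

Unsatisfiable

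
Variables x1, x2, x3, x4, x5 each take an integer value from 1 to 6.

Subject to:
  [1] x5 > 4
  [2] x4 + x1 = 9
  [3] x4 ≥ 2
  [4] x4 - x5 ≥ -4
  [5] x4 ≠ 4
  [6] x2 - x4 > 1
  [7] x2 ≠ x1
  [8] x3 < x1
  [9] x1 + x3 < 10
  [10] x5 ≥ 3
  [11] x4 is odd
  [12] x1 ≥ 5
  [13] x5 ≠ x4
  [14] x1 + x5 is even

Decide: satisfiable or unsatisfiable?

Satisfiable

The assignment x1 = 6, x2 = 5, x3 = 3, x4 = 3, x5 = 6 works:
  constraint 2 holds since x4 + x1 = 9.
  constraint 4 holds since x4 - x5 = -3.
  constraint 6 holds since x2 - x4 = 2.
The rest check out directly.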